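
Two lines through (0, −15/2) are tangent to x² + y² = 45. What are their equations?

Let a tangent through (0, −15/2) have slope m. Its distance from (0, 0) must equal 3√5:
[m·(0) − (15/2)]² = 45(m² + 1)
4m² − 1 = 0, so m = 1/2 or m = −1/2.
With m = 1/2: x − 2y = 15. With m = −1/2: x + 2y = −15.

x − 2y = 15 and x + 2y = −15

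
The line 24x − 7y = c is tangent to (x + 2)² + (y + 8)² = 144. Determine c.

Tangency holds when the distance from the centre (−2, −8) to the line equals the radius 12:
|24·(−2) − 7·(−8) − c| / √625 = 12
|c − (8)| = 12·25, so c = 308 or c = −292.

c = −292 or c = 308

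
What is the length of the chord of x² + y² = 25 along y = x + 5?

5√2

Substitute y = x + 5:
2x² + 10x = 0  ⟹  x² + 5x = 0
x = 0 or x = −5, giving (0, 5) and (−5, 0).
Chord length = distance between (0, 5) and (−5, 0) = √50 = 5√2.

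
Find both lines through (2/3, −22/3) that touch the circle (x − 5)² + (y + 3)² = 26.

Let a tangent through (2/3, −22/3) have slope m. Its distance from (5, −3) must equal √26:
(13/3m − (13/3))² = 26(m² + 1)
5m² + 26m + 5 = 0, so m = −1/5 or m = −5.
With m = −1/5: x + 5y = −36. With m = −5: 5x + y = −4.

x + 5y = −36 and 5x + y = −4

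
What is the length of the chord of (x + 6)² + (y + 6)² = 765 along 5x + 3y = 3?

9√34

Express y = (3 − 5x)/3 and substitute into the circle:
34x² − 102x − 6120 = 0  ⟹  x² − 3x − 180 = 0
x = 15 or x = −12, giving (15, −24) and (−12, 21).
|(15, −24) − (−12, 21)| = √((27)² + (−45)²) = 9√34.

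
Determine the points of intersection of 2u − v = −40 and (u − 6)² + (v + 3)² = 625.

(−18, 4) and (−14, 12)

From the line, v = 2u + 40. Substituting:
5u² + 160u + 1260 = 0  ⟹  u² + 32u + 252 = 0
u = −14 or u = −18, giving (−14, 12) and (−18, 4).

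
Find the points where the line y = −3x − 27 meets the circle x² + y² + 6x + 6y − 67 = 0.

Express y = −3x − 27 and substitute into the circle:
10x² + 150x + 500 = 0  ⟹  x² + 15x + 50 = 0
x = −5 or x = −10, giving (−5, −12) and (−10, 3).

(−10, 3) and (−5, −12)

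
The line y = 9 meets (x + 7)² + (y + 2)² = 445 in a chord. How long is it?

36

From the line, y = 9. Substituting:
x² + 14x − 275 = 0
x = 11 or x = −25, giving (11, 9) and (−25, 9).
Chord length = distance between (11, 9) and (−25, 9) = √1296 = 36.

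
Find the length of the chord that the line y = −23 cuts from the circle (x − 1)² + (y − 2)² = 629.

The distance from (1, 2) to the line is 25, and r² = 629.
Chord = 2√(r² − d²) = 2·√(4) = 4.

4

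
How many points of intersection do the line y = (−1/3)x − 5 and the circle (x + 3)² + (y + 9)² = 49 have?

2

Centre (−3, −9), r² = 49. Distance² from centre to line = (−15)²/10 = 45/2.
Since d² < r², the line cuts the circle twice.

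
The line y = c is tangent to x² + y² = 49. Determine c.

Tangency holds when the distance from the centre (0, 0) to the line equals the radius 7:
|0·0 + 1·0 − c| / √1 = 7
|c| = 7, so c = 7 or c = −7.

c = −7 or c = 7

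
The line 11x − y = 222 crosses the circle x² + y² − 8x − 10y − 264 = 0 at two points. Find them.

Express y = 11x − 222 and substitute into the circle:
122x² − 5002x + 51240 = 0  ⟹  x² − 41x + 420 = 0
x = 21 or x = 20, giving (21, 9) and (20, −2).

(20, −2) and (21, 9)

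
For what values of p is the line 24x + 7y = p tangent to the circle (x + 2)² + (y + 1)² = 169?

For a tangent, require d(centre, line) = r = 13.
|24·(−2) + 7·(−1) − p| / √625 = 13
|p − (−55)| = 13·25, so p = 270 or p = −380.

p = −380 or p = 270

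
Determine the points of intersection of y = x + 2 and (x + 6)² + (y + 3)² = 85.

From the line, y = x + 2. Substituting:
2x² + 22x − 24 = 0  ⟹  x² + 11x − 12 = 0
x = 1 or x = −12, giving (1, 3) and (−12, −10).

(−12, −10) and (1, 3)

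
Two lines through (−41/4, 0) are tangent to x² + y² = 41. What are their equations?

4x − 5y = −41 and 4x + 5y = −41

Let a tangent through (−41/4, 0) have slope m. Its distance from (0, 0) must equal √41:
[m·(41/4) − (0)]² = 41(m² + 1)
25m² − 16 = 0, so m = 4/5 or m = −4/5.
With m = 4/5: 4x − 5y = −41. With m = −4/5: 4x + 5y = −41.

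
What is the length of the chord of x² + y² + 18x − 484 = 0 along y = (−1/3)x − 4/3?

Express y = (−4 − x)/3 and substitute into the circle:
10x² + 170x − 4340 = 0  ⟹  x² + 17x − 434 = 0
x = 14 or x = −31, giving (14, −6) and (−31, 9).
|(14, −6) − (−31, 9)| = √((45)² + (−15)²) = 15√10.

15√10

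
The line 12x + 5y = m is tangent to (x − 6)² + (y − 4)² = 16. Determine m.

m = 40 or m = 144

The line touches the circle iff its distance from (6, 4) is 4:
|12·6 + 5·4 − m| / √169 = 4
|m − (92)| = 4·13, so m = 144 or m = 40.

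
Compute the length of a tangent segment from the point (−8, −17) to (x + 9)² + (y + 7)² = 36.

√65

Centre (−9, −7), r² = 36. |PO|² = (1)² + (−10)² = 101.
By the tangent–radius right angle, tangent length = √(|PO|² − r²) = √65.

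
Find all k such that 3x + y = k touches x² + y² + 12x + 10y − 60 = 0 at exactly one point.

The line touches the circle iff its distance from (−6, −5) is 11:
|3·(−6) + 1·(−5) − k| / √10 = 11
|k − (−23)| = 11√10.

k = −23 ± 11√10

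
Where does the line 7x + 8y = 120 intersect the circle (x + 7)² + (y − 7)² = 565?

Substitute y = (120 − 7x)/8:
113x² − 28928 = 0  ⟹  x² − 256 = 0
x = 16 or x = −16, giving (16, 1) and (−16, 29).

(−16, 29) and (16, 1)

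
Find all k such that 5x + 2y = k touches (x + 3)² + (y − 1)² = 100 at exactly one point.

Tangency holds when the distance from the centre (−3, 1) to the line equals the radius 10:
|5·(−3) + 2·1 − k| / √29 = 10
|k − (−13)| = 10√29.

k = −13 ± 10√29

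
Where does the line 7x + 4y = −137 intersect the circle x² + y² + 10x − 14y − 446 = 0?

Substitute y = (−137 − 7x)/4:
65x² + 2470x + 19305 = 0  ⟹  x² + 38x + 297 = 0
x = −11 or x = −27, giving (−11, −15) and (−27, 13).

(−27, 13) and (−11, −15)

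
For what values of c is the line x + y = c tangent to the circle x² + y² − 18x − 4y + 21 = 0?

c = 11 ± 8√2

The line touches the circle iff its distance from (9, 2) is 8:
|1·9 + 1·2 − c| / √2 = 8
|c − (11)| = 8√2.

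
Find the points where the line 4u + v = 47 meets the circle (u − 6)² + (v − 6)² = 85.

Express v = −4u + 47 and substitute into the circle:
17u² − 340u + 1632 = 0  ⟹  u² − 20u + 96 = 0
u = 12 or u = 8, giving (12, −1) and (8, 15).

(8, 15) and (12, −1)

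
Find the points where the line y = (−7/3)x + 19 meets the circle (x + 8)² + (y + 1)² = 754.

(−3, 26) and (15, −16)

Substitute y = (57 − 7x)/3:
58x² − 696x − 2610 = 0  ⟹  x² − 12x − 45 = 0
x = 15 or x = −3, giving (15, −16) and (−3, 26).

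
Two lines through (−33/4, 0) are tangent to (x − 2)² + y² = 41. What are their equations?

A line y − (0) = m(x − (−33/4)) is tangent when its distance from (2, 0) is √41:
[m·(41/4) − (0)]² = 41(m² + 1)
25m² − 16 = 0, so m = −4/5 or m = 4/5.
Through (−33/4, 0) these give 4x + 5y = −33 and 4x − 5y = −33.

4x + 5y = −33 and 4x − 5y = −33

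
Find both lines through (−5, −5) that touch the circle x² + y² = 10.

x − 3y = 10 and 3x − y = −10

Write the tangent as mx − y + (−5 − m·(−5)) = 0 and set its distance from the centre to √10:
(5m − (5))² = 10(m² + 1)
3m² − 10m + 3 = 0, so m = 1/3 or m = 3.
With m = 1/3: x − 3y = 10. With m = 3: 3x − y = −10.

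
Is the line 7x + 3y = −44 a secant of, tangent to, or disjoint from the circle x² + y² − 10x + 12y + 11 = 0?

disjoint

d² = (7·5 + 3·(−6) − (−44))²/58 = 3721/58; r² = 50.
Since d² > r², the line lies outside the circle.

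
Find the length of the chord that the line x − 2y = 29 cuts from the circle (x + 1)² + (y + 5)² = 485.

Express y = (−29 + x)/2 and substitute into the circle:
5x² − 30x − 1575 = 0  ⟹  x² − 6x − 315 = 0
x = 21 or x = −15, giving (21, −4) and (−15, −22).
|(21, −4) − (−15, −22)| = √((36)² + (18)²) = 18√5.

18√5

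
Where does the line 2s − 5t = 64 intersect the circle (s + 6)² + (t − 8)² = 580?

(−8, −16) and (12, −8)

Express t = (−64 + 2s)/5 and substitute into the circle:
29s² − 116s − 2784 = 0  ⟹  s² − 4s − 96 = 0
s = 12 or s = −8, giving (12, −8) and (−8, −16).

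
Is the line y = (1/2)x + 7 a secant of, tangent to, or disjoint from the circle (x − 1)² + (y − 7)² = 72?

secant

Centre (1, 7), r² = 72. Distance² from centre to line = (1)²/5 = 1/5.
Since d² < r², the line cuts the circle twice.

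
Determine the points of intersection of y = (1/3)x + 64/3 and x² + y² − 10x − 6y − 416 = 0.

(−10, 18) and (8, 24)

From the line, y = (64 + x)/3. Substituting:
10x² + 20x − 800 = 0  ⟹  x² + 2x − 80 = 0
x = 8 or x = −10, giving (8, 24) and (−10, 18).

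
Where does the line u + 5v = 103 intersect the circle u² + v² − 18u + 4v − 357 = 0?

(8, 19) and (18, 17)

Substitute v = (103 − u)/5:
26u² − 676u + 3744 = 0  ⟹  u² − 26u + 144 = 0
u = 18 or u = 8, giving (18, 17) and (8, 19).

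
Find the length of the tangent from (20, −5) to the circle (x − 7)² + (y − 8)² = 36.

With centre O = (7, 8), |OP|² = 338 and r² = 36.
The tangent meets the radius at right angles, so tangent² = |PO|² − r² = 338 − 36 = 302.

√302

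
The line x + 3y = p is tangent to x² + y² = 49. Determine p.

p = ±7√10

For a tangent, require d(centre, line) = r = 7.
|1·0 + 3·0 − p| / √10 = 7
|p| = 7√10.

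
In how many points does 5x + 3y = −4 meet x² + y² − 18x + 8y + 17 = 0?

2

Substituting the line into the circle gives 34x² − 242x + 73 = 0.
Discriminant = (−242)² − 4·34·(73) = 48636 > 0.
Two real roots: the line is a secant.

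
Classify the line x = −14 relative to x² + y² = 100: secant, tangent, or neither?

neither

Substituting the line into the circle gives y² + 96 = 0.
Discriminant = (0)² − 4·1·(96) = −384 < 0.
No real roots: the line does not meet the circle.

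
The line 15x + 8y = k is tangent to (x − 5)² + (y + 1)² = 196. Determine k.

The line touches the circle iff its distance from (5, −1) is 14:
|15·5 + 8·(−1) − k| / √289 = 14
|k − (67)| = 14·17, so k = 305 or k = −171.

k = −171 or k = 305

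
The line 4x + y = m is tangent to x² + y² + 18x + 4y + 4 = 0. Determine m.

m = −38 ± 9√17

For a tangent, require d(centre, line) = r = 9.
|4·(−9) + 1·(−2) − m| / √17 = 9
|m − (−38)| = 9√17.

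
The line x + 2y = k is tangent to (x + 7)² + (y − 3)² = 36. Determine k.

k = −1 ± 6√5

The line touches the circle iff its distance from (−7, 3) is 6:
|1·(−7) + 2·3 − k| / √5 = 6
|k − (−1)| = 6√5.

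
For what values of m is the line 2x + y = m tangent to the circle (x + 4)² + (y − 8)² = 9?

m = ±3√5

For a tangent, require d(centre, line) = r = 3.
|2·(−4) + 1·8 − m| / √5 = 3
|m| = 3√5.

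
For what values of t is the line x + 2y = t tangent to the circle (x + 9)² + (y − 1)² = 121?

t = −7 ± 11√5

Tangency holds when the distance from the centre (−9, 1) to the line equals the radius 11:
|1·(−9) + 2·1 − t| / √5 = 11
|t − (−7)| = 11√5.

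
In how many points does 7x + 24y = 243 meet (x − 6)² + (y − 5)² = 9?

0

Centre (6, 5), r² = 9. Distance² from centre to line = (−81)²/625 = 6561/625.
Since d² > r², the line lies outside the circle.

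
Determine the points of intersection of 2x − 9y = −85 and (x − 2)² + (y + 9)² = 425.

(−11, 7) and (7, 11)

Express y = (85 + 2x)/9 and substitute into the circle:
85x² + 340x − 6545 = 0  ⟹  x² + 4x − 77 = 0
x = 7 or x = −11, giving (7, 11) and (−11, 7).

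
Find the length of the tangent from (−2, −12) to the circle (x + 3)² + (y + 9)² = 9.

Centre (−3, −9), r² = 9. |PO|² = (1)² + (−3)² = 10.
By the tangent–radius right angle, tangent length = √(|PO|² − r²) = √1 = 1.

1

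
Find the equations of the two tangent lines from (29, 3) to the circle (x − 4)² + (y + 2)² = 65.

A line y − (3) = m(x − (29)) is tangent when its distance from (4, −2) is √65:
(−25m − (−5))² = 65(m² + 1)
56m² − 25m − 4 = 0, so m = 4/7 or m = −1/8.
Through (29, 3) these give 4x − 7y = 95 and x + 8y = 53.

4x − 7y = 95 and x + 8y = 53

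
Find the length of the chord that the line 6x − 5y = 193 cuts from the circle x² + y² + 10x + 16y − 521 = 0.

2√61

The distance from (−5, −8) to the line is 183/√61, and r² = 610.
Chord = 2√(r² − d²) = 2·√(61) = 2√61.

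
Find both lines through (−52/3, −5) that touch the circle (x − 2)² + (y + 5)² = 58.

3x + 7y = −87 and 3x − 7y = −17

Let a tangent through (−52/3, −5) have slope m. Its distance from (2, −5) must equal √58:
[m·(58/3) − (0)]² = 58(m² + 1)
49m² − 9 = 0, so m = −3/7 or m = 3/7.
Through (−52/3, −5) these give 3x + 7y = −87 and 3x − 7y = −17.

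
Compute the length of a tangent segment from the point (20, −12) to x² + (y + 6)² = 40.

Centre (0, −6), r² = 40. |PO|² = (20)² + (−6)² = 436.
Power of the point: PT² = |PO|² − r² = 396, so PT = 6√11.

6√11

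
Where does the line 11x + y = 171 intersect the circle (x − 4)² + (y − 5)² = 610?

Express y = −11x + 171 and substitute into the circle:
122x² − 3660x + 26962 = 0  ⟹  x² − 30x + 221 = 0
x = 17 or x = 13, giving (17, −16) and (13, 28).

(13, 28) and (17, −16)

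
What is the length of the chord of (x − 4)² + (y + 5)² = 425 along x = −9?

The distance from (4, −5) to the line is 13, and r² = 425.
Chord = 2√(r² − d²) = 2·√(256) = 32.

32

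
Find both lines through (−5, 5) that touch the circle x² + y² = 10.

Write the tangent as mx − y + (5 − m·(−5)) = 0 and set its distance from the centre to √10:
(5m − (−5))² = 10(m² + 1)
3m² + 10m + 3 = 0, so m = −1/3 or m = −3.
Through (−5, 5) these give x + 3y = 10 and 3x + y = −10.

x + 3y = 10 and 3x + y = −10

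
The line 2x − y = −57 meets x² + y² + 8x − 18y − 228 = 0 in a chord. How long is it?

2√5

Express y = 2x + 57 and substitute into the circle:
5x² + 200x + 1995 = 0  ⟹  x² + 40x + 399 = 0
x = −19 or x = −21, giving (−19, 19) and (−21, 15).
|(−19, 19) − (−21, 15)| = √((2)² + (4)²) = 2√5.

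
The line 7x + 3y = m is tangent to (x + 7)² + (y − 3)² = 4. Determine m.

m = −40 ± 2√58

Tangency holds when the distance from the centre (−7, 3) to the line equals the radius 2:
|7·(−7) + 3·3 − m| / √58 = 2
|m − (−40)| = 2√58.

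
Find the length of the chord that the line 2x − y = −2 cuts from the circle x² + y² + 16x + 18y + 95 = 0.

6√5

Substitute y = 2x + 2:
5x² + 60x + 135 = 0  ⟹  x² + 12x + 27 = 0
x = −3 or x = −9, giving (−3, −4) and (−9, −16).
Chord length = distance between (−3, −4) and (−9, −16) = √180 = 6√5.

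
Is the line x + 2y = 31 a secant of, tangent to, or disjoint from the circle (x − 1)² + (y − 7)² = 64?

Substituting the line into the circle gives 5x² − 42x + 37 = 0.
Δ = 1764 − 740 = 1024.
Two real roots: the line is a secant.

secant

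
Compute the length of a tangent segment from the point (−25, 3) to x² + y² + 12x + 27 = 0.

19

With centre O = (−6, 0), |OP|² = 370 and r² = 9.
The tangent meets the radius at right angles, so tangent² = |PO|² − r² = 370 − 9 = 361.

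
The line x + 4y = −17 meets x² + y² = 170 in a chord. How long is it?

6√17

From the line, y = (−17 − x)/4. Substituting:
17x² + 34x − 2431 = 0  ⟹  x² + 2x − 143 = 0
x = 11 or x = −13, giving (11, −7) and (−13, −1).
|(11, −7) − (−13, −1)| = √((24)² + (−6)²) = 6√17.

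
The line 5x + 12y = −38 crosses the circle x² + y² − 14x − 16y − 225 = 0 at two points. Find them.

Substitute y = (−38 − 5x)/12:
169x² − 676x − 23660 = 0  ⟹  x² − 4x − 140 = 0
x = 14 or x = −10, giving (14, −9) and (−10, 1).

(−10, 1) and (14, −9)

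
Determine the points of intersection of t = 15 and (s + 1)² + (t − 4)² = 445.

From the line, t = 15. Substituting:
s² + 2s − 323 = 0
s = 17 or s = −19, giving (17, 15) and (−19, 15).

(−19, 15) and (17, 15)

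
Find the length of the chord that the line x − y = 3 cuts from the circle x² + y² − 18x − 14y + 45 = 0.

13√2

Centre (9, 7), r² = 85. Perpendicular distance d from centre to line = |−1| / √2 = 1/√2.
Chord = 2√(r² − d²) = 2·√(169/2) = 13√2.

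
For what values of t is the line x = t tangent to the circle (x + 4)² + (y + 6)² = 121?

For a tangent, require d(centre, line) = r = 11.
|1·(−4) + 0·(−6) − t| / √1 = 11
|t − (−4)| = 11, so t = 7 or t = −15.

t = −15 or t = 7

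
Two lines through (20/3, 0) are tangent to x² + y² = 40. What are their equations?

A line y − (0) = m(x − (20/3)) is tangent when its distance from (0, 0) is 2√10:
(−20/3m − (0))² = 40(m² + 1)
m² − 9 = 0, so m = −3 or m = 3.
Through (20/3, 0) these give 3x + y = 20 and 3x − y = 20.

3x + y = 20 and 3x − y = 20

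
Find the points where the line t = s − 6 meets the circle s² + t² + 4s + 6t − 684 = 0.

Substitute t = s − 6:
2s² − 2s − 684 = 0  ⟹  s² − s − 342 = 0
s = 19 or s = −18, giving (19, 13) and (−18, −24).

(−18, −24) and (19, 13)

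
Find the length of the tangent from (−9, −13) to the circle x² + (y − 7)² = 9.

With centre O = (0, 7), |OP|² = 481 and r² = 9.
Power of the point: PT² = |PO|² − r² = 472, so PT = 2√118.

2√118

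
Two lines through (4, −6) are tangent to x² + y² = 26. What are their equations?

Let a tangent through (4, −6) have slope m. Its distance from (0, 0) must equal √26:
(−4m − (6))² = 26(m² + 1)
5m² − 24m − 5 = 0, so m = 5 or m = −1/5.
With m = 5: 5x − y = 26. With m = −1/5: x + 5y = −26.

5x − y = 26 and x + 5y = −26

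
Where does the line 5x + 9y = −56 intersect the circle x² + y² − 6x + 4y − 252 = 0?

Substitute y = (−56 − 5x)/9:
106x² − 106x − 19292 = 0  ⟹  x² − x − 182 = 0
x = 14 or x = −13, giving (14, −14) and (−13, 1).

(−13, 1) and (14, −14)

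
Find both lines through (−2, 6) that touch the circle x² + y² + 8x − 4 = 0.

2x + y = 2 and x − 2y = −14

A line y − (6) = m(x − (−2)) is tangent when its distance from (−4, 0) is 2√5:
(−2m − (−6))² = 20(m² + 1)
2m² + 3m − 2 = 0, so m = −2 or m = 1/2.
Through (−2, 6) these give 2x + y = 2 and x − 2y = −14.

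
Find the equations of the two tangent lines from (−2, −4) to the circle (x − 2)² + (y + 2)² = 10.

3x − y = −2 and x + 3y = −14

Let a tangent through (−2, −4) have slope m. Its distance from (2, −2) must equal √10:
(4m − (2))² = 10(m² + 1)
3m² − 8m − 3 = 0, so m = 3 or m = −1/3.
With m = 3: 3x − y = −2. With m = −1/3: x + 3y = −14.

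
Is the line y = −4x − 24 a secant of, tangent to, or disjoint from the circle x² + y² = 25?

Substituting the line into the circle gives 17x² + 192x + 551 = 0.
Δ = 36864 − 37468 = −604.
No real roots: the line does not meet the circle.

disjoint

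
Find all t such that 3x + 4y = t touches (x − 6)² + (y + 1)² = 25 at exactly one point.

t = −11 or t = 39

Tangency holds when the distance from the centre (6, −1) to the line equals the radius 5:
|3·6 + 4·(−1) − t| / √25 = 5
|t − (14)| = 5·5, so t = 39 or t = −11.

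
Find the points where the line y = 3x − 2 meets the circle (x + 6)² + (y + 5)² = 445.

(−8, −26) and (5, 13)

Substitute y = 3x − 2:
10x² + 30x − 400 = 0  ⟹  x² + 3x − 40 = 0
x = 5 or x = −8, giving (5, 13) and (−8, −26).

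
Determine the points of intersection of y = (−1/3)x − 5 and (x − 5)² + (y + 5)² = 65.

(−3, −4) and (12, −9)

Substitute y = (−15 − x)/3:
10x² − 90x − 360 = 0  ⟹  x² − 9x − 36 = 0
x = 12 or x = −3, giving (12, −9) and (−3, −4).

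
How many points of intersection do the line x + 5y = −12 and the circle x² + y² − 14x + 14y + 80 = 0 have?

2

Substituting the line into the circle gives 26x² − 396x + 1304 = 0.
Δ = 156816 − 135616 = 21200.
Two real roots: the line is a secant.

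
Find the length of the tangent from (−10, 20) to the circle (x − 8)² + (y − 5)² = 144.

9√5

The centre is (8, 5) and r = 12. The square of the distance from P to the centre is 324 + 225 = 549.
By the tangent–radius right angle, tangent length = √(|PO|² − r²) = √405 = 9√5.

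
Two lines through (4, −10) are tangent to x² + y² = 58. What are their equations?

3x + 7y = −58 and 7x − 3y = 58

A line y − (−10) = m(x − (4)) is tangent when its distance from (0, 0) is √58:
[m·(−4) − (10)]² = 58(m² + 1)
21m² − 40m − 21 = 0, so m = −3/7 or m = 7/3.
With m = −3/7: 3x + 7y = −58. With m = 7/3: 7x − 3y = 58.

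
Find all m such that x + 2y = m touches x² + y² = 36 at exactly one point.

m = ±6√5

The line touches the circle iff its distance from (0, 0) is 6:
|1·0 + 2·0 − m| / √5 = 6
|m| = 6√5.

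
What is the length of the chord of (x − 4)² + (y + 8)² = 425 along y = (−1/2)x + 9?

14√5

Centre (4, −8), r² = 425. Perpendicular distance d from centre to line = |−30| / √5 = 30/√5.
Half the chord is √(r² − d²) = √(245), so the full chord is 14√5.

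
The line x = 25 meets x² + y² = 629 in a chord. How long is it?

The line gives x = 25. Substituting into the circle:
y² − 4 = 0
y = 2 or y = −2, giving (25, 2) and (25, −2).
Chord length = distance between (25, 2) and (25, −2) = √16 = 4.

4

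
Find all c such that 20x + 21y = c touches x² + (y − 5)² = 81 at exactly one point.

The line touches the circle iff its distance from (0, 5) is 9:
|20·0 + 21·5 − c| / √841 = 9
|c − (105)| = 9·29, so c = 366 or c = −156.

c = −156 or c = 366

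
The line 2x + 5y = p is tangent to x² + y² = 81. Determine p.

p = ±9√29

Tangency holds when the distance from the centre (0, 0) to the line equals the radius 9:
|2·0 + 5·0 − p| / √29 = 9
|p| = 9√29.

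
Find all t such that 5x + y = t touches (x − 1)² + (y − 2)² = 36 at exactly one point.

t = 7 ± 6√26

For a tangent, require d(centre, line) = r = 6.
|5·1 + 1·2 − t| / √26 = 6
|t − (7)| = 6√26.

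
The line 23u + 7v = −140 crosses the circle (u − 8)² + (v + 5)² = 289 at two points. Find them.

(−7, 3) and (0, −20)

Substitute v = (−140 − 23u)/7:
578u² + 4046u = 0  ⟹  u² + 7u = 0
u = 0 or u = −7, giving (0, −20) and (−7, 3).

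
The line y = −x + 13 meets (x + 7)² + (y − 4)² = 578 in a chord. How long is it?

30√2

Express y = −x + 13 and substitute into the circle:
2x² − 4x − 448 = 0  ⟹  x² − 2x − 224 = 0
x = 16 or x = −14, giving (16, −3) and (−14, 27).
Chord length = distance between (16, −3) and (−14, 27) = √1800 = 30√2.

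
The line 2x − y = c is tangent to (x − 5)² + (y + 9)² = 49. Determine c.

Tangency holds when the distance from the centre (5, −9) to the line equals the radius 7:
|2·5 − 1·(−9) − c| / √5 = 7
|c − (19)| = 7√5.

c = 19 ± 7√5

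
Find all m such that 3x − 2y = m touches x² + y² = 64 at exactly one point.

m = ±8√13

For a tangent, require d(centre, line) = r = 8.
|3·0 − 2·0 − m| / √13 = 8
|m| = 8√13.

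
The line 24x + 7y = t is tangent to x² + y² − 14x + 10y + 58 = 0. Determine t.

t = 33 or t = 233

Tangency holds when the distance from the centre (7, −5) to the line equals the radius 4:
|24·7 + 7·(−5) − t| / √625 = 4
|t − (133)| = 4·25, so t = 233 or t = 33.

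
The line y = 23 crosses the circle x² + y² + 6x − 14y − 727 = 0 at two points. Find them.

From the line, y = 23. Substituting:
x² + 6x − 520 = 0
x = 20 or x = −26, giving (20, 23) and (−26, 23).

(−26, 23) and (20, 23)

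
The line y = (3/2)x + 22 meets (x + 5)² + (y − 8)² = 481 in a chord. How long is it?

Centre (−5, 8), r² = 481. Perpendicular distance d from centre to line = |13| / √13 = 13/√13.
Chord = 2√(r² − d²) = 2·√(468) = 12√13.

12√13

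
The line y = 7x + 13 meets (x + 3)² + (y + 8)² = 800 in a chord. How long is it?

From the line, y = 7x + 13. Substituting:
50x² + 300x − 350 = 0  ⟹  x² + 6x − 7 = 0
x = 1 or x = −7, giving (1, 20) and (−7, −36).
|(1, 20) − (−7, −36)| = √((8)² + (56)²) = 40√2.

40√2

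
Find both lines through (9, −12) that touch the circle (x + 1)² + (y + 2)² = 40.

Write the tangent as mx − y + (−12 − m·(9)) = 0 and set its distance from the centre to 2√10:
[m·(−10) − (10)]² = 40(m² + 1)
3m² + 10m + 3 = 0, so m = −3 or m = −1/3.
With m = −3: 3x + y = 15. With m = −1/3: x + 3y = −27.

3x + y = 15 and x + 3y = −27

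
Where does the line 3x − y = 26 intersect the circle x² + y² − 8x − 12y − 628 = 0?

(2, −20) and (18, 28)

Express y = 3x − 26 and substitute into the circle:
10x² − 200x + 360 = 0  ⟹  x² − 20x + 36 = 0
x = 18 or x = 2, giving (18, 28) and (2, −20).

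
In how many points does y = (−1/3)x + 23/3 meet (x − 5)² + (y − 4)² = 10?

2

Substituting the line into the circle gives 10x² − 112x + 256 = 0.
Discriminant = (−112)² − 4·10·(256) = 2304 > 0.
Two real roots: the line is a secant.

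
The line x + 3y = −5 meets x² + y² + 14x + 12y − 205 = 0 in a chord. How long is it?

10√10

Centre (−7, −6), r² = 290. Perpendicular distance d from centre to line = |−20| / √10 = 20/√10.
Half the chord is √(r² − d²) = √(250), so the full chord is 10√10.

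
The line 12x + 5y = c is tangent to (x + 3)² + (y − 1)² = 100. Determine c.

The line touches the circle iff its distance from (−3, 1) is 10:
|12·(−3) + 5·1 − c| / √169 = 10
|c − (−31)| = 10·13, so c = 99 or c = −161.

c = −161 or c = 99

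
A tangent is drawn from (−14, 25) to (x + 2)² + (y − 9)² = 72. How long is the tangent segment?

The centre is (−2, 9) and r = 6√2. The square of the distance from P to the centre is 144 + 256 = 400.
Power of the point: PT² = |PO|² − r² = 328, so PT = 2√82.

2√82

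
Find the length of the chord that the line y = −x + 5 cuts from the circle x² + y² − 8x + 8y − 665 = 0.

37√2

Centre (4, −4), r² = 697. Perpendicular distance d from centre to line = |−5| / √2 = 5/√2.
Half the chord is √(r² − d²) = √(1369/2), so the full chord is 37√2.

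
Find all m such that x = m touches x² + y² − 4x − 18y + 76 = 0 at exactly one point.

m = −1 or m = 5

Tangency holds when the distance from the centre (2, 9) to the line equals the radius 3:
|1·2 + 0·9 − m| / √1 = 3
|m − (2)| = 3, so m = 5 or m = −1.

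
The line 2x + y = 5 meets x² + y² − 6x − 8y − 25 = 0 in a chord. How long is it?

The distance from (3, 4) to the line is 5/√5, and r² = 50.
Chord = 2√(r² − d²) = 2·√(45) = 6√5.

6√5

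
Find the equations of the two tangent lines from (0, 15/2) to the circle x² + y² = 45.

Write the tangent as mx − y + (15/2 − m·(0)) = 0 and set its distance from the centre to 3√5:
(0m − (−15/2))² = 45(m² + 1)
4m² − 1 = 0, so m = 1/2 or m = −1/2.
Through (0, 15/2) these give x − 2y = −15 and x + 2y = 15.

x − 2y = −15 and x + 2y = 15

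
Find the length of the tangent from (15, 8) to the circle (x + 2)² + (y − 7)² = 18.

4√17

With centre O = (−2, 7), |OP|² = 290 and r² = 18.
The tangent meets the radius at right angles, so tangent² = |PO|² − r² = 290 − 18 = 272.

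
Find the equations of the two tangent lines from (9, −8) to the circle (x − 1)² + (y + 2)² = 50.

7x + y = 55 and x − 7y = 65

Let a tangent through (9, −8) have slope m. Its distance from (1, −2) must equal 5√2:
[m·(−8) − (6)]² = 50(m² + 1)
7m² + 48m − 7 = 0, so m = −7 or m = 1/7.
Through (9, −8) these give 7x + y = 55 and x − 7y = 65.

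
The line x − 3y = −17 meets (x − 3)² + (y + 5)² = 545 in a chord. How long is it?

Express y = (17 + x)/3 and substitute into the circle:
10x² + 10x − 3800 = 0  ⟹  x² + x − 380 = 0
x = 19 or x = −20, giving (19, 12) and (−20, −1).
Chord length = distance between (19, 12) and (−20, −1) = √1690 = 13√10.

13√10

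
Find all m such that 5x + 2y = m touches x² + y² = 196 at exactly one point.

m = ±14√29

For a tangent, require d(centre, line) = r = 14.
|5·0 + 2·0 − m| / √29 = 14
|m| = 14√29.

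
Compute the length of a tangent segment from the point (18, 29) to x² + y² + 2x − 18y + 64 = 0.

√743

The centre is (−1, 9) and r = 3√2. The square of the distance from P to the centre is 361 + 400 = 761.
Power of the point: PT² = |PO|² − r² = 743, so PT = √743.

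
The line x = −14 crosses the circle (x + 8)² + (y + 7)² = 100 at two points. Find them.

(−14, −15) and (−14, 1)

The line gives x = −14. Substituting into the circle:
y² + 14y − 15 = 0
y = 1 or y = −15, giving (−14, 1) and (−14, −15).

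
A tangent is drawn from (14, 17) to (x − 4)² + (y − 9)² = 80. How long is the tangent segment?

Centre (4, 9), r² = 80. |PO|² = (10)² + (8)² = 164.
The tangent meets the radius at right angles, so tangent² = |PO|² − r² = 164 − 80 = 84.

2√21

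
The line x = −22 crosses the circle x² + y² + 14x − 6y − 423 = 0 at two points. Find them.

(−22, −13) and (−22, 19)

The line gives x = −22. Substituting into the circle:
y² − 6y − 247 = 0
y = 19 or y = −13, giving (−22, 19) and (−22, −13).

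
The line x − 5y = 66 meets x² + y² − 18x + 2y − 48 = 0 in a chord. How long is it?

2√26

Substitute y = (−66 + x)/5:
26x² − 572x + 2496 = 0  ⟹  x² − 22x + 96 = 0
x = 16 or x = 6, giving (16, −10) and (6, −12).
|(16, −10) − (6, −12)| = √((10)² + (2)²) = 2√26.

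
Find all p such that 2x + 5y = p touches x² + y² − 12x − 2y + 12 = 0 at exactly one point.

p = 17 ± 5√29

Tangency holds when the distance from the centre (6, 1) to the line equals the radius 5:
|2·6 + 5·1 − p| / √29 = 5
|p − (17)| = 5√29.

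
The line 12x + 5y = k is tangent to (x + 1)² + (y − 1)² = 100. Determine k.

k = −137 or k = 123

The line touches the circle iff its distance from (−1, 1) is 10:
|12·(−1) + 5·1 − k| / √169 = 10
|k − (−7)| = 10·13, so k = 123 or k = −137.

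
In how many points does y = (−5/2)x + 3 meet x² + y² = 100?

Centre (0, 0), r² = 100. Distance² from centre to line = (−6)²/29 = 36/29.
Since d² < r², the line cuts the circle twice.

2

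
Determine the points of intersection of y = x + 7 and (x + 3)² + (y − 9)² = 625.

(−18, −11) and (17, 24)

From the line, y = x + 7. Substituting:
2x² + 2x − 612 = 0  ⟹  x² + x − 306 = 0
x = 17 or x = −18, giving (17, 24) and (−18, −11).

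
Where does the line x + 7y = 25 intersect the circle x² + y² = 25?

(−3, 4) and (4, 3)

Express y = (25 − x)/7 and substitute into the circle:
50x² − 50x − 600 = 0  ⟹  x² − x − 12 = 0
x = 4 or x = −3, giving (4, 3) and (−3, 4).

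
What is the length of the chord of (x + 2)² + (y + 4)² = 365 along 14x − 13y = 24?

From the line, y = (−24 + 14x)/13. Substituting:
365x² + 1460x − 60225 = 0  ⟹  x² + 4x − 165 = 0
x = 11 or x = −15, giving (11, 10) and (−15, −18).
Chord length = distance between (11, 10) and (−15, −18) = √1460 = 2√365.

2√365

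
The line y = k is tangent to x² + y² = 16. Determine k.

For a tangent, require d(centre, line) = r = 4.
|0·0 + 1·0 − k| / √1 = 4
|k| = 4, so k = 4 or k = −4.

k = −4 or k = 4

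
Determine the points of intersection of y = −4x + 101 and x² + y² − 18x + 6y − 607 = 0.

Substitute y = −4x + 101:
17x² − 850x + 10200 = 0  ⟹  x² − 50x + 600 = 0
x = 30 or x = 20, giving (30, −19) and (20, 21).

(20, 21) and (30, −19)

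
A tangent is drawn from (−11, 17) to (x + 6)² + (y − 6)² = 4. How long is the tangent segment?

The centre is (−6, 6) and r = 2. The square of the distance from P to the centre is 25 + 121 = 146.
By the tangent–radius right angle, tangent length = √(|PO|² − r²) = √142.

√142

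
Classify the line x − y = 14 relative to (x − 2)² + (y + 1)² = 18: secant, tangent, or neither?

d² = (1·2 − 1·(−1) − (14))²/2 = 121/2; r² = 18.
Since d² > r², the line lies outside the circle.

neither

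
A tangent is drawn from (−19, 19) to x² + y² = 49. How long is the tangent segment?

√673

Centre (0, 0), r² = 49. |PO|² = (−19)² + (19)² = 722.
The tangent meets the radius at right angles, so tangent² = |PO|² − r² = 722 − 49 = 673.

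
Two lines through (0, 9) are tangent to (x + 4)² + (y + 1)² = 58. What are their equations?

7x + 3y = 27 and 3x − 7y = −63

Write the tangent as mx − y + (9 − m·(0)) = 0 and set its distance from the centre to √58:
(−4m − (−10))² = 58(m² + 1)
21m² + 40m − 21 = 0, so m = −7/3 or m = 3/7.
Through (0, 9) these give 7x + 3y = 27 and 3x − 7y = −63.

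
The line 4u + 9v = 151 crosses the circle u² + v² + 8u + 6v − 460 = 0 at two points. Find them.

(−5, 19) and (13, 11)

Express v = (151 − 4u)/9 and substitute into the circle:
97u² − 776u − 6305 = 0  ⟹  u² − 8u − 65 = 0
u = 13 or u = −5, giving (13, 11) and (−5, 19).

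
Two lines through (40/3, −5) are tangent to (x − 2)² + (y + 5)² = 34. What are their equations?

A line y − (−5) = m(x − (40/3)) is tangent when its distance from (2, −5) is √34:
(−34/3m − (0))² = 34(m² + 1)
25m² − 9 = 0, so m = −3/5 or m = 3/5.
Through (40/3, −5) these give 3x + 5y = 15 and 3x − 5y = 65.

3x + 5y = 15 and 3x − 5y = 65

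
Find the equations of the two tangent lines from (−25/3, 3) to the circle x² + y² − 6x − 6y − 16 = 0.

3x − 5y = −40 and 3x + 5y = −10

A line y − (3) = m(x − (−25/3)) is tangent when its distance from (3, 3) is √34:
(34/3m − (0))² = 34(m² + 1)
25m² − 9 = 0, so m = 3/5 or m = −3/5.
Through (−25/3, 3) these give 3x − 5y = −40 and 3x + 5y = −10.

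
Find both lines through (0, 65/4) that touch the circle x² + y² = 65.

7x − 4y = −65 and 7x + 4y = 65

Let a tangent through (0, 65/4) have slope m. Its distance from (0, 0) must equal √65:
(0m − (−65/4))² = 65(m² + 1)
16m² − 49 = 0, so m = 7/4 or m = −7/4.
Through (0, 65/4) these give 7x − 4y = −65 and 7x + 4y = 65.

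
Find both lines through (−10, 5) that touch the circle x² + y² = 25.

Let a tangent through (−10, 5) have slope m. Its distance from (0, 0) must equal 5:
(10m − (−5))² = 25(m² + 1)
3m² + 4m = 0, so m = 0 or m = −4/3.
Through (−10, 5) these give y = 5 and 4x + 3y = −25.

y = 5 and 4x + 3y = −25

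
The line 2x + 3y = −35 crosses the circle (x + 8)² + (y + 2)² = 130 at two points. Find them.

Express y = (−35 − 2x)/3 and substitute into the circle:
13x² + 260x + 247 = 0  ⟹  x² + 20x + 19 = 0
x = −1 or x = −19, giving (−1, −11) and (−19, 1).

(−19, 1) and (−1, −11)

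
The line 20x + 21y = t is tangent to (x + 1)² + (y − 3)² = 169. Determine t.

t = −334 or t = 420

The line touches the circle iff its distance from (−1, 3) is 13:
|20·(−1) + 21·3 − t| / √841 = 13
|t − (43)| = 13·29, so t = 420 or t = −334.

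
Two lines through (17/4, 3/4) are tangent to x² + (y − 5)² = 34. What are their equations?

3x − 5y = 9 and 5x − 3y = 19

Write the tangent as mx − y + (3/4 − m·(17/4)) = 0 and set its distance from the centre to √34:
(−17/4m − (17/4))² = 34(m² + 1)
15m² − 34m + 15 = 0, so m = 3/5 or m = 5/3.
With m = 3/5: 3x − 5y = 9. With m = 5/3: 5x − 3y = 19.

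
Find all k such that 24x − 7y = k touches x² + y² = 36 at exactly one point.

The line touches the circle iff its distance from (0, 0) is 6:
|24·0 − 7·0 − k| / √625 = 6
|k| = 6·25, so k = 150 or k = −150.

k = −150 or k = 150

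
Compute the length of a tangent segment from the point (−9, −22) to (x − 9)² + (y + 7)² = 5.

With centre O = (9, −7), |OP|² = 549 and r² = 5.
By the tangent–radius right angle, tangent length = √(|PO|² − r²) = √544 = 4√34.

4√34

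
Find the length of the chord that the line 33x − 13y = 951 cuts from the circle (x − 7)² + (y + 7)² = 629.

Substitute y = (−951 + 33x)/13:
1258x² − 59126x + 641580 = 0  ⟹  x² − 47x + 510 = 0
x = 30 or x = 17, giving (30, 3) and (17, −30).
Chord length = distance between (30, 3) and (17, −30) = √1258 = √1258.

√1258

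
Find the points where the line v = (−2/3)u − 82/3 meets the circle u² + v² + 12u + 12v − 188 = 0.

Express v = (−82 − 2u)/3 and substitute into the circle:
13u² + 364u + 2080 = 0  ⟹  u² + 28u + 160 = 0
u = −8 or u = −20, giving (−8, −22) and (−20, −14).

(−20, −14) and (−8, −22)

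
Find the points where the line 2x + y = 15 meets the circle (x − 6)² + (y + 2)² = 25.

Substitute y = −2x + 15:
5x² − 80x + 300 = 0  ⟹  x² − 16x + 60 = 0
x = 10 or x = 6, giving (10, −5) and (6, 3).

(6, 3) and (10, −5)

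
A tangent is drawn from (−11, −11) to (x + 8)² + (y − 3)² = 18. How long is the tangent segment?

√187

With centre O = (−8, 3), |OP|² = 205 and r² = 18.
Power of the point: PT² = |PO|² − r² = 187, so PT = √187.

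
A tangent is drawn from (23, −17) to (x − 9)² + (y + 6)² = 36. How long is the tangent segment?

√281

Centre (9, −6), r² = 36. |PO|² = (14)² + (−11)² = 317.
The tangent meets the radius at right angles, so tangent² = |PO|² − r² = 317 − 36 = 281.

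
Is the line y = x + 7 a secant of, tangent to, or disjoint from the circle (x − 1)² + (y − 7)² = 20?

Substituting the line into the circle gives 2x² − 2x − 19 = 0.
Discriminant = (−2)² − 4·2·(−19) = 156 > 0.
Two real roots: the line is a secant.

secant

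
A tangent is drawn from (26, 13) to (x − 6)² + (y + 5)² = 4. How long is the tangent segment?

12√5

The centre is (6, −5) and r = 2. The square of the distance from P to the centre is 400 + 324 = 724.
The tangent meets the radius at right angles, so tangent² = |PO|² − r² = 724 − 4 = 720.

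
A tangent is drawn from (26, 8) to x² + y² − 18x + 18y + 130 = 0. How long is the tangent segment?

Centre (9, −9), r² = 32. |PO|² = (17)² + (17)² = 578.
Power of the point: PT² = |PO|² − r² = 546, so PT = √546.

√546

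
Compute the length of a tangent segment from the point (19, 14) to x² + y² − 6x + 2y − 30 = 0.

With centre O = (3, −1), |OP|² = 481 and r² = 40.
Power of the point: PT² = |PO|² − r² = 441, so PT = 21.

21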